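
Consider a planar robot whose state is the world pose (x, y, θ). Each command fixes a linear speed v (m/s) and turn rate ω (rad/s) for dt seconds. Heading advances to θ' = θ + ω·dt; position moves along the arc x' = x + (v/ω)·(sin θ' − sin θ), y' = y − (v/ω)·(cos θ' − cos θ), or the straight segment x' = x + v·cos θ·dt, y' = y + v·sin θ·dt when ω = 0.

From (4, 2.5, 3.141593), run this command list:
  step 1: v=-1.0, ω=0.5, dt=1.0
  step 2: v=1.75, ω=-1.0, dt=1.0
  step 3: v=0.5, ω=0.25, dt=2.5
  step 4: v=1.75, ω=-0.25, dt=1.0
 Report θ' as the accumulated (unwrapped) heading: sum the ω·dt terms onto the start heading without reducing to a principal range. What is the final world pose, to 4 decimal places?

(0.3272, 2.9741, 3.0166)

step 1: θ'=3.6416 (R=-2.0000) → pose (4.9589, 2.7448, 3.6416)
step 2: θ'=2.6416 (R=-1.7500) → pose (3.2809, 2.7448, 2.6416)
step 3: θ'=3.2666 (R=2.0000) → pose (2.0727, 2.9741, 3.2666)
step 4: θ'=3.0166 (R=-7.0000) → pose (0.3272, 2.9741, 3.0166)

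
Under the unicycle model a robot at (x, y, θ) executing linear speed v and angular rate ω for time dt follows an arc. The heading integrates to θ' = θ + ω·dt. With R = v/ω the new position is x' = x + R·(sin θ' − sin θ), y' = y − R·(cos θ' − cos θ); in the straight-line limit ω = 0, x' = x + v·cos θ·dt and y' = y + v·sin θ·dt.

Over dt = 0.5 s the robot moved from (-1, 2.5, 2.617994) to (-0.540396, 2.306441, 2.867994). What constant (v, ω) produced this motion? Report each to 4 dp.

v = -1.0000, ω = 0.5000

Δθ = 2.867994 − 2.617994 = 0.250000
ω = Δθ/dt = 0.250000/0.5 = 0.5000
R = Δx/(sin θ' − sin θ) = -2.0000
v = R·ω = -2.0000·0.5000 = -1.0000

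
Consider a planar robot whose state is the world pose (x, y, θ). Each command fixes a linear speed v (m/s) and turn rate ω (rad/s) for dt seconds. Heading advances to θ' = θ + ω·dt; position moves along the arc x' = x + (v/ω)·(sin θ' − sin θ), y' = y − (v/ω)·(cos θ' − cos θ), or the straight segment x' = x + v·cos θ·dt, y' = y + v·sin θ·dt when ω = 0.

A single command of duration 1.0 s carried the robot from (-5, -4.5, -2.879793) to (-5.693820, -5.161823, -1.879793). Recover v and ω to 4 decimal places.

v = 1.0000, ω = 1.0000

Δθ = -1.879793 − -2.879793 = 1.000000
ω = Δθ/dt = 1.000000/1.0 = 1.0000
R = Δx/(sin θ' − sin θ) = 1.0000
v = R·ω = 1.0000·1.0000 = 1.0000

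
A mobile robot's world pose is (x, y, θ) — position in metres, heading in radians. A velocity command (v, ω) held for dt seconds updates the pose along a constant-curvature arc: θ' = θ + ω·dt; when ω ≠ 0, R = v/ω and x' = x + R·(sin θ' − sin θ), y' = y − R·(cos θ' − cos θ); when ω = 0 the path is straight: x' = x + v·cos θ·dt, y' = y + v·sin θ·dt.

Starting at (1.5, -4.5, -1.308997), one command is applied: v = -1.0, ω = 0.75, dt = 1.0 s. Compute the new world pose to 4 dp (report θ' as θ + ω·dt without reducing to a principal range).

(0.9192, -3.7147, -0.5590)

θ' = -1.3090 + 0.75·1.0 = -0.5590
R = v/ω = -1.0/0.75 = -1.3333
x' = 1.5 + -1.3333·(sin -0.5590 − sin -1.3090) = 0.9192
y' = -4.5 − -1.3333·(cos -0.5590 − cos -1.3090) = -3.7147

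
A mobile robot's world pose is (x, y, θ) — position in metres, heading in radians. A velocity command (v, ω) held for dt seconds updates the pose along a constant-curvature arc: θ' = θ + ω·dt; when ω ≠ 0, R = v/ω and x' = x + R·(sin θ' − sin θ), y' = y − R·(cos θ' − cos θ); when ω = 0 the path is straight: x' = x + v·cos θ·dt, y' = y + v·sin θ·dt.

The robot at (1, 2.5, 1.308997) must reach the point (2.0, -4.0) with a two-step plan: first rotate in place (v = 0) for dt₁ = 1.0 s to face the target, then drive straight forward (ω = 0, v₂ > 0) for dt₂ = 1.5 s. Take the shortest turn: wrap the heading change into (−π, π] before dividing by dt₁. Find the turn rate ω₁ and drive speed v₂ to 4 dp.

heading to target = atan2(-4−2.5, 2−1) = -1.4181
Δθ = wrap(-1.4181 − 1.3090) = -2.7271; ω₁ = Δθ/dt₁ = -2.7271
distance = √((2−1)² + (-4−2.5)²) = 6.5765; v₂ = distance/dt₂ = 4.3843

ω₁ = -2.7271, v₂ = 4.3843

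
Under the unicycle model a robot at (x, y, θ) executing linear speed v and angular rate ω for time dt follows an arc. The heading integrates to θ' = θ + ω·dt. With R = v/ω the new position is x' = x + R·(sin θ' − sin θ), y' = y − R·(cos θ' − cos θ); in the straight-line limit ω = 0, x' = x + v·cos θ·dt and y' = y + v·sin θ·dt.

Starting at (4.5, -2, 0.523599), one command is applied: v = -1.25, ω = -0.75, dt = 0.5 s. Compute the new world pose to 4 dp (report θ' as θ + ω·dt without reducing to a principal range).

(3.9134, -2.2049, 0.1486)

θ' = 0.5236 + -0.75·0.5 = 0.1486
R = v/ω = -1.25/-0.75 = 1.6667
x' = 4.5 + 1.6667·(sin 0.1486 − sin 0.5236) = 3.9134
y' = -2 − 1.6667·(cos 0.1486 − cos 0.5236) = -2.2049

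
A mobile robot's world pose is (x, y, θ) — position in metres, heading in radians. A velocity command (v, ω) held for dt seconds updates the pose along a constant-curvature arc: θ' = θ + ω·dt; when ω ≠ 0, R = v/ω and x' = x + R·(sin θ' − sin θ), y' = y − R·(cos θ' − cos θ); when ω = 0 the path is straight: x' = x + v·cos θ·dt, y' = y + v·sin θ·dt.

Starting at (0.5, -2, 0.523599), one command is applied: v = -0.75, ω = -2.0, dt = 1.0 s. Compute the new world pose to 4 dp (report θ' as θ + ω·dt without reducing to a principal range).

(-0.0608, -1.7106, -1.4764)

θ' = 0.5236 + -2.0·1.0 = -1.4764
R = v/ω = -0.75/-2.0 = 0.3750
x' = 0.5 + 0.3750·(sin -1.4764 − sin 0.5236) = -0.0608
y' = -2 − 0.3750·(cos -1.4764 − cos 0.5236) = -1.7106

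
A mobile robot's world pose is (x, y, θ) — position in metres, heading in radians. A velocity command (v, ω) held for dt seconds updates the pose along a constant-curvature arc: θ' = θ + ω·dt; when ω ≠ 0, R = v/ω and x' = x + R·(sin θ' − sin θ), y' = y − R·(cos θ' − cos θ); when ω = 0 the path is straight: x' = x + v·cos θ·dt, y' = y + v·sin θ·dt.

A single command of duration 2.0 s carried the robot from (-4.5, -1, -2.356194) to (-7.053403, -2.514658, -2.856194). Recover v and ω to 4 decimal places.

Δθ = -2.856194 − -2.356194 = -0.500000
ω = Δθ/dt = -0.500000/2.0 = -0.2500
R = Δx/(sin θ' − sin θ) = -6.0000
v = R·ω = -6.0000·-0.2500 = 1.5000

v = 1.5000, ω = -0.2500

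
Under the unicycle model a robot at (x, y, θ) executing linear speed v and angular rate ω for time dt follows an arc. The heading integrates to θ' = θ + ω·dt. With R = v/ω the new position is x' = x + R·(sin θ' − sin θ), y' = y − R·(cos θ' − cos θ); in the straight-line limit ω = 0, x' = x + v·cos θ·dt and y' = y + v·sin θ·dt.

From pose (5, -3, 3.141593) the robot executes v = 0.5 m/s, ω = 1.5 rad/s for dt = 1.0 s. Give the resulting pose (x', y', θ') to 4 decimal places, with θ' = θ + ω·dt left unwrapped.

θ' = 3.1416 + 1.5·1.0 = 4.6416
R = v/ω = 0.5/1.5 = 0.3333
x' = 5 + 0.3333·(sin 4.6416 − sin 3.1416) = 4.6675
y' = -3 − 0.3333·(cos 4.6416 − cos 3.1416) = -3.3098

(4.6675, -3.3098, 4.6416)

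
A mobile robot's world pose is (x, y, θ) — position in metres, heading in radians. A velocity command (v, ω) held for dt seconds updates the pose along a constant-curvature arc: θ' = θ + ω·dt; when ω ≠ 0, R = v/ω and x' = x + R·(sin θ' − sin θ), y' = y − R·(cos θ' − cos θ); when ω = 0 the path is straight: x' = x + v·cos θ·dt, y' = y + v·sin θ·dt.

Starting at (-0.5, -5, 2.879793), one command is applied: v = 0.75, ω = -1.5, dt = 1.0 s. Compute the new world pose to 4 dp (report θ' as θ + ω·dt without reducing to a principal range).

(-0.8615, -4.4221, 1.3798)

θ' = 2.8798 + -1.5·1.0 = 1.3798
R = v/ω = 0.75/-1.5 = -0.5000
x' = -0.5 + -0.5000·(sin 1.3798 − sin 2.8798) = -0.8615
y' = -5 − -0.5000·(cos 1.3798 − cos 2.8798) = -4.4221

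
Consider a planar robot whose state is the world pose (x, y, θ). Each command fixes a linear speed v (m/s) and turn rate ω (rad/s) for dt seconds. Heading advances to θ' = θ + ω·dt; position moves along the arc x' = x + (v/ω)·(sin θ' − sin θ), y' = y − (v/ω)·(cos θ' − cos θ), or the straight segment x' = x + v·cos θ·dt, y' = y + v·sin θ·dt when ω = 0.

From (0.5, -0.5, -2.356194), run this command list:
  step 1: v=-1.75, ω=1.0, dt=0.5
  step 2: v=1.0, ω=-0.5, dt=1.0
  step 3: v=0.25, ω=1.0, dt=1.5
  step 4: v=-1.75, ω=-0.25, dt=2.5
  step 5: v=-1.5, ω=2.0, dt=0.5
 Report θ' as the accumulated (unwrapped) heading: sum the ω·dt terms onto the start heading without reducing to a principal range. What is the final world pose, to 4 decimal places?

(-1.6595, 3.6116, -0.4812)

step 1: θ'=-1.8562 (R=-1.7500) → pose (0.9418, 0.2447, -1.8562)
step 2: θ'=-2.3562 (R=-2.0000) → pose (0.4369, -0.6064, -2.3562)
step 3: θ'=-0.8562 (R=0.2500) → pose (0.4248, -0.9470, -0.8562)
step 4: θ'=-1.4812 (R=7.0000) → pose (-1.2596, 3.0138, -1.4812)
step 5: θ'=-0.4812 (R=-0.7500) → pose (-1.6595, 3.6116, -0.4812)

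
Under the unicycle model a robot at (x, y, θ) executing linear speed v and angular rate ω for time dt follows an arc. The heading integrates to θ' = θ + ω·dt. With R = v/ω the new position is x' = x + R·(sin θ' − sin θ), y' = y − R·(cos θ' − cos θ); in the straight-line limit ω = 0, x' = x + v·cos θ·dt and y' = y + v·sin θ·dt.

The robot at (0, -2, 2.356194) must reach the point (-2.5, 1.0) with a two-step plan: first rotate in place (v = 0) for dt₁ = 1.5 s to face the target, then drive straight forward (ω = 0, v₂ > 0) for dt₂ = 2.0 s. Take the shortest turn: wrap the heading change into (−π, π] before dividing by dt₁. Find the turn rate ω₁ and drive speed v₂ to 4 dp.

ω₁ = -0.0604, v₂ = 1.9526

heading to target = atan2(1−-2, -2.5−0) = 2.2655
Δθ = wrap(2.2655 − 2.3562) = -0.0907; ω₁ = Δθ/dt₁ = -0.0604
distance = √((-2.5−0)² + (1−-2)²) = 3.9051; v₂ = distance/dt₂ = 1.9526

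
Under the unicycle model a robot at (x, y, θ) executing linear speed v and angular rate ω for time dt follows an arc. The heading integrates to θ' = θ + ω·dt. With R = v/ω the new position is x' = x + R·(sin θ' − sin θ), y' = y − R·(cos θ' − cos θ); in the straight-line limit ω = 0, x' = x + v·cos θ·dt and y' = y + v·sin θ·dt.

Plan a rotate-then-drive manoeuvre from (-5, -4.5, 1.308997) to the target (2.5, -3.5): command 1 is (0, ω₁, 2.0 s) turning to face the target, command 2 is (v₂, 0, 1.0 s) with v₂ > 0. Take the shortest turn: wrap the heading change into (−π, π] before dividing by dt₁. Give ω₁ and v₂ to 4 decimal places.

ω₁ = -0.5882, v₂ = 7.5664

heading to target = atan2(-3.5−-4.5, 2.5−-5) = 0.1326
Δθ = wrap(0.1326 − 1.3090) = -1.1764; ω₁ = Δθ/dt₁ = -0.5882
distance = √((2.5−-5)² + (-3.5−-4.5)²) = 7.5664; v₂ = distance/dt₂ = 7.5664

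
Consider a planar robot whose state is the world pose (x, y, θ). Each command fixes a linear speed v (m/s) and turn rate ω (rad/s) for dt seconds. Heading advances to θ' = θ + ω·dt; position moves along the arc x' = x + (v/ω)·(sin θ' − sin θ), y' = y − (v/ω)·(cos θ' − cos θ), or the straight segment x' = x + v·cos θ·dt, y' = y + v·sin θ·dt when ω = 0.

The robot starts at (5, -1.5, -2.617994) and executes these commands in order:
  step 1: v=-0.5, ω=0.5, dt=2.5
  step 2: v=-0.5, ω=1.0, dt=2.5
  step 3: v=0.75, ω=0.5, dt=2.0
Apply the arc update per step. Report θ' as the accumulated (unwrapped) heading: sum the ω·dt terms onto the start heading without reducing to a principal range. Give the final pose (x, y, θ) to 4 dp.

step 1: θ'=-1.3680 (R=-1.0000) → pose (5.4795, -0.4326, -1.3680)
step 2: θ'=1.1320 (R=-0.5000) → pose (4.5371, -0.3208, 1.1320)
step 3: θ'=2.1320 (R=1.5000) → pose (4.4491, 1.1147, 2.1320)

(4.4491, 1.1147, 2.1320)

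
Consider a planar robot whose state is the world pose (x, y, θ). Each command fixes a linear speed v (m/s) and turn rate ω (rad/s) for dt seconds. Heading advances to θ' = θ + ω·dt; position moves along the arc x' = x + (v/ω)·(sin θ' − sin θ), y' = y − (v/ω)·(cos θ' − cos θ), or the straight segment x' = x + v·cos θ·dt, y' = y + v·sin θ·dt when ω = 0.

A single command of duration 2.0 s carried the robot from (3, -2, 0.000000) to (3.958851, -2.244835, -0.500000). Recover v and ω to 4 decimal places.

Δθ = -0.500000 − 0.000000 = -0.500000
ω = Δθ/dt = -0.500000/2.0 = -0.2500
R = Δx/(sin θ' − sin θ) = -2.0000
v = R·ω = -2.0000·-0.2500 = 0.5000

v = 0.5000, ω = -0.2500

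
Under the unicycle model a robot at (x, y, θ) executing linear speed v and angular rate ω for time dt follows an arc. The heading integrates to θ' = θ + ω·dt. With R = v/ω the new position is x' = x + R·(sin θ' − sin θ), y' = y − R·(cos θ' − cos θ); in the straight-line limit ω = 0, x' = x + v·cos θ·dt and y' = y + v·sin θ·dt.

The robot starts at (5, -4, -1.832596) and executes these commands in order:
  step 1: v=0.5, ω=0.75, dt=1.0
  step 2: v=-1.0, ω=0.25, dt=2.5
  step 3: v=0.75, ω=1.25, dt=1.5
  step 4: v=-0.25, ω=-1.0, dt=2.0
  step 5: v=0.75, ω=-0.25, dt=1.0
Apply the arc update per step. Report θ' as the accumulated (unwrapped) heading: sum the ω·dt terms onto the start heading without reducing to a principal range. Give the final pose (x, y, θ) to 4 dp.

(4.3315, -2.9831, -0.8326)

step 1: θ'=-1.0826 (R=0.6667) → pose (5.0552, -4.4852, -1.0826)
step 2: θ'=-0.4576 (R=-4.0000) → pose (3.2896, -2.7729, -0.4576)
step 3: θ'=1.4174 (R=0.6000) → pose (4.1477, -2.3263, 1.4174)
step 4: θ'=-0.5826 (R=0.2500) → pose (3.7630, -2.4969, -0.5826)
step 5: θ'=-0.8326 (R=-3.0000) → pose (4.3315, -2.9831, -0.8326)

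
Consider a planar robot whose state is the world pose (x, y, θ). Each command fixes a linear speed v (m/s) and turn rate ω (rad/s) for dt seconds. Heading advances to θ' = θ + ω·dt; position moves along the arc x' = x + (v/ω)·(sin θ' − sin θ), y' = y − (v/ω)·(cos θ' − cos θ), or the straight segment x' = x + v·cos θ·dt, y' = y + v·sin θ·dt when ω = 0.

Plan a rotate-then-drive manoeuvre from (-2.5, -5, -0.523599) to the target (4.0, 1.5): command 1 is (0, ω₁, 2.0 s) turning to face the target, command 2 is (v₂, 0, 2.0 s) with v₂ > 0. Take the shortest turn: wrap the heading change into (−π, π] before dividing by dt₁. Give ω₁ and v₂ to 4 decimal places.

heading to target = atan2(1.5−-5, 4−-2.5) = 0.7854
Δθ = wrap(0.7854 − -0.5236) = 1.3090; ω₁ = Δθ/dt₁ = 0.6545
distance = √((4−-2.5)² + (1.5−-5)²) = 9.1924; v₂ = distance/dt₂ = 4.5962

ω₁ = 0.6545, v₂ = 4.5962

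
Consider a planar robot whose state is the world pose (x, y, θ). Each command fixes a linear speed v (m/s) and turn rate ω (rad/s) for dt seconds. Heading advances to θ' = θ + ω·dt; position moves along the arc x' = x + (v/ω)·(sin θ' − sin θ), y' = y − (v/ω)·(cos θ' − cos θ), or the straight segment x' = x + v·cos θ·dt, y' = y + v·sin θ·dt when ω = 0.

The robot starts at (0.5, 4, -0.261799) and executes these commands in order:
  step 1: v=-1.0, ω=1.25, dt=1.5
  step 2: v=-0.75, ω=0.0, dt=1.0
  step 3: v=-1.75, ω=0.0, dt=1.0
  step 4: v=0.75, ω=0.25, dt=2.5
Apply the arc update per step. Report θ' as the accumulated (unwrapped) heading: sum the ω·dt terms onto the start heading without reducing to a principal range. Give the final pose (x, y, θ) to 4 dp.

step 1: θ'=1.6132 (R=-0.8000) → pose (-0.5063, 3.1933, 1.6132)
step 2: θ'=1.6132 (straight) → pose (-0.4745, 2.4440, 1.6132)
step 3: θ'=1.6132 (straight) → pose (-0.4004, 0.6956, 1.6132)
step 4: θ'=2.2382 (R=3.0000) → pose (-1.0414, 2.4253, 2.2382)

(-1.0414, 2.4253, 2.2382)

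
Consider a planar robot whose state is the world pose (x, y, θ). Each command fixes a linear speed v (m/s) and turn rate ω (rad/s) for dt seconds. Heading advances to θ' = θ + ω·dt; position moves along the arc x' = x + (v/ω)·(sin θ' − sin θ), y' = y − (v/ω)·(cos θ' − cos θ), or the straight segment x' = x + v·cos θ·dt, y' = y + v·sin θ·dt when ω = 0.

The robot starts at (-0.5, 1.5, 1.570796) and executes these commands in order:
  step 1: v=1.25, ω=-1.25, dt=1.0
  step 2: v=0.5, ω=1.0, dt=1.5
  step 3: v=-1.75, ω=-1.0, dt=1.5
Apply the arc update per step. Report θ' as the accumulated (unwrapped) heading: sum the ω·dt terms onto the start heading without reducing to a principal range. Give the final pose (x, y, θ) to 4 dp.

(-0.6323, 0.9535, 0.3208)

step 1: θ'=0.3208 (R=-1.0000) → pose (0.1847, 2.4490, 0.3208)
step 2: θ'=1.8208 (R=0.5000) → pose (0.5115, 3.0472, 1.8208)
step 3: θ'=0.3208 (R=1.7500) → pose (-0.6323, 0.9535, 0.3208)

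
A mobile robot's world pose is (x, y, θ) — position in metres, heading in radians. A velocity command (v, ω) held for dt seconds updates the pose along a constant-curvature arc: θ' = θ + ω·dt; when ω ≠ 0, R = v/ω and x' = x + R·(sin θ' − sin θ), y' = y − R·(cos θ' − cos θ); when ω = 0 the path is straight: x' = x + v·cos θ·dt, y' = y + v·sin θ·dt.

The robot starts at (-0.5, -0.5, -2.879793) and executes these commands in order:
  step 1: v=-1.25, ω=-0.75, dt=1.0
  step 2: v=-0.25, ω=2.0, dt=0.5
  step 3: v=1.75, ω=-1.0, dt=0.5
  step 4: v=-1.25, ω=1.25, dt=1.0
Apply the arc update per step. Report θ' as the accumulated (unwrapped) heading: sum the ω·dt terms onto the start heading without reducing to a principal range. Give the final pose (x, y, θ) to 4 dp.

(0.9374, -0.1648, -1.8798)

step 1: θ'=-3.6298 (R=1.6667) → pose (0.7131, -0.6379, -3.6298)
step 2: θ'=-2.6298 (R=-0.1250) → pose (0.8329, -0.6365, -2.6298)
step 3: θ'=-3.1298 (R=-1.7500) → pose (-0.0035, -0.8606, -3.1298)
step 4: θ'=-1.8798 (R=-1.0000) → pose (0.9374, -0.1648, -1.8798)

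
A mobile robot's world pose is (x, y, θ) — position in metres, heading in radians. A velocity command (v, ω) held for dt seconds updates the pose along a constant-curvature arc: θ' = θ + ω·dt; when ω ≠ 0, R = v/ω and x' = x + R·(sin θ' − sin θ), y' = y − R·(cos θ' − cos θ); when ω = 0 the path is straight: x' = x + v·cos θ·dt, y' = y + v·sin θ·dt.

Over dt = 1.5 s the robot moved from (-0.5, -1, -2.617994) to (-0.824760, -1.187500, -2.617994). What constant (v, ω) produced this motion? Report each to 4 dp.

v = 0.2500, ω = 0.0000

Δθ = -2.617994 − -2.617994 = 0.000000
ω = Δθ/dt = 0.000000/1.5 = 0.0000
ω = 0 → v = (Δx·cos θ + Δy·sin θ)/dt = 0.2500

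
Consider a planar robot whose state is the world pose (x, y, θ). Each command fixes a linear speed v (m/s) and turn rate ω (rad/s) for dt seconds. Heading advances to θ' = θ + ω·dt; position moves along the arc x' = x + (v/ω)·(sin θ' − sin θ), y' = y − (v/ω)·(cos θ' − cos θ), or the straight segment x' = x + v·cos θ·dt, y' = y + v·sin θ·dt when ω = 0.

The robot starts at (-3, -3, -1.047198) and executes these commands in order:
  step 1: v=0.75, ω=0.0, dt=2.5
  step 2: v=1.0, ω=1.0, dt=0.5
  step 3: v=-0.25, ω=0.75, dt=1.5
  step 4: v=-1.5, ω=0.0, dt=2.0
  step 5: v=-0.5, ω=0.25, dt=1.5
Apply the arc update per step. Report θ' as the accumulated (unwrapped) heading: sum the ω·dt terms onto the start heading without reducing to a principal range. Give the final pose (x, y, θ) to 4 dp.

step 1: θ'=-1.0472 (straight) → pose (-2.0625, -4.6238, -1.0472)
step 2: θ'=-0.5472 (R=1.0000) → pose (-1.7168, -4.9778, -0.5472)
step 3: θ'=0.5778 (R=-0.3333) → pose (-2.0723, -4.9832, 0.5778)
step 4: θ'=0.5778 (straight) → pose (-4.5853, -6.6218, 0.5778)
step 5: θ'=0.9528 (R=-2.0000) → pose (-5.1230, -7.1383, 0.9528)

(-5.1230, -7.1383, 0.9528)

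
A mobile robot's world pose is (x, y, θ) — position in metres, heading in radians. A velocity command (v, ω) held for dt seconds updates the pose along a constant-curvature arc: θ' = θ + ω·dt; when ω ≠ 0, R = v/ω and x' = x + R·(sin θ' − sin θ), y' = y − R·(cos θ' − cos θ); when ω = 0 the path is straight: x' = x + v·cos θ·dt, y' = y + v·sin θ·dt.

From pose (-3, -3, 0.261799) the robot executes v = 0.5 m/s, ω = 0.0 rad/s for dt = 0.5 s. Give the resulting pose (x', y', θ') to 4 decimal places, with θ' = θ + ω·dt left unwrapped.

θ' = 0.2618 + 0.0·0.5 = 0.2618
ω = 0 → straight: x' = -3 + 0.5·cos(0.2618)·0.5 = -2.7585
y' = -3 + 0.5·sin(0.2618)·0.5 = -2.9353

(-2.7585, -2.9353, 0.2618)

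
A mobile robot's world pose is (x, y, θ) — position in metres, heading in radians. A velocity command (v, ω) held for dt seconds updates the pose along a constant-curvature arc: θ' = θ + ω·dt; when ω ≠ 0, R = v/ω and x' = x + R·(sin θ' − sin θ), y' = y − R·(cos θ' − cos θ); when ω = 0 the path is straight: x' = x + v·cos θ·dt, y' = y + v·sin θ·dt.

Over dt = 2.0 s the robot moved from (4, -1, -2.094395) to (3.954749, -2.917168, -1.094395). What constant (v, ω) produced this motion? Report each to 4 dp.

v = 1.0000, ω = 0.5000

Δθ = -1.094395 − -2.094395 = 1.000000
ω = Δθ/dt = 1.000000/2.0 = 0.5000
R = −Δy/(cos θ' − cos θ) = 2.0000
v = R·ω = 2.0000·0.5000 = 1.0000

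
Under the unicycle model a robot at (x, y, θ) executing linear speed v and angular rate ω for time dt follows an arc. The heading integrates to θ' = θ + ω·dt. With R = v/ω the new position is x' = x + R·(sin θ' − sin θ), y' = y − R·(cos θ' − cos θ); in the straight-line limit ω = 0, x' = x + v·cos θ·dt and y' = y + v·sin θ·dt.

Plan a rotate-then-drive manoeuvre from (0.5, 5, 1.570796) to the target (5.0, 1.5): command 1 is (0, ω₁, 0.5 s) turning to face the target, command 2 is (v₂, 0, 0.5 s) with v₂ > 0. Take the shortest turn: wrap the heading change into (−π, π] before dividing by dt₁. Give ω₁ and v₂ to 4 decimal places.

ω₁ = -4.4637, v₂ = 11.4018

heading to target = atan2(1.5−5, 5−0.5) = -0.6610
Δθ = wrap(-0.6610 − 1.5708) = -2.2318; ω₁ = Δθ/dt₁ = -4.4637
distance = √((5−0.5)² + (1.5−5)²) = 5.7009; v₂ = distance/dt₂ = 11.4018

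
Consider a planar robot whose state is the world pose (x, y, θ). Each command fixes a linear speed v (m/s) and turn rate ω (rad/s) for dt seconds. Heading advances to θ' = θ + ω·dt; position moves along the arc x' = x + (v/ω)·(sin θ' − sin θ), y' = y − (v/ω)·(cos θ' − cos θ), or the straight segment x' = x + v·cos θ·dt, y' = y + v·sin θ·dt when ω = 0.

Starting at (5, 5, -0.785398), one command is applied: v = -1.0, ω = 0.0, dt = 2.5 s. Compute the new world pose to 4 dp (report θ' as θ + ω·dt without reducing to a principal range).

θ' = -0.7854 + 0.0·2.5 = -0.7854
ω = 0 → straight: x' = 5 + -1.0·cos(-0.7854)·2.5 = 3.2322
y' = 5 + -1.0·sin(-0.7854)·2.5 = 6.7678

(3.2322, 6.7678, -0.7854)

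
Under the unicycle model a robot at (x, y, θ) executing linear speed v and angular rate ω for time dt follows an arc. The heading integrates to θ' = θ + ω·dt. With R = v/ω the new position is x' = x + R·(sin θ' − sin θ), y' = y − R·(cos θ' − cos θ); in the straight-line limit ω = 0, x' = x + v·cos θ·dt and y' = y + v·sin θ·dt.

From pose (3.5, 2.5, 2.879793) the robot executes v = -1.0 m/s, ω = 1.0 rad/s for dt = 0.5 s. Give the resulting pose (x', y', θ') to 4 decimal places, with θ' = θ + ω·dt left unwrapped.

θ' = 2.8798 + 1.0·0.5 = 3.3798
R = v/ω = -1.0/1.0 = -1.0000
x' = 3.5 + -1.0000·(sin 3.3798 − sin 2.8798) = 3.9948
y' = 2.5 − -1.0000·(cos 3.3798 − cos 2.8798) = 2.4942

(3.9948, 2.4942, 3.3798)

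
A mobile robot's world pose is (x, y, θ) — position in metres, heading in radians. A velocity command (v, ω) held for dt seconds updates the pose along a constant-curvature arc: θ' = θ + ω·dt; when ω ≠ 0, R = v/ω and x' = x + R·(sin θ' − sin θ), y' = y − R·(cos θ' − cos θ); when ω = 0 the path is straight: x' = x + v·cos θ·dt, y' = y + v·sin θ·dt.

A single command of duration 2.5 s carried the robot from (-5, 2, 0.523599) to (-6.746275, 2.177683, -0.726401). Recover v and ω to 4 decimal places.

Δθ = -0.726401 − 0.523599 = -1.250000
ω = Δθ/dt = -1.250000/2.5 = -0.5000
R = Δx/(sin θ' − sin θ) = 1.5000
v = R·ω = 1.5000·-0.5000 = -0.7500

v = -0.7500, ω = -0.5000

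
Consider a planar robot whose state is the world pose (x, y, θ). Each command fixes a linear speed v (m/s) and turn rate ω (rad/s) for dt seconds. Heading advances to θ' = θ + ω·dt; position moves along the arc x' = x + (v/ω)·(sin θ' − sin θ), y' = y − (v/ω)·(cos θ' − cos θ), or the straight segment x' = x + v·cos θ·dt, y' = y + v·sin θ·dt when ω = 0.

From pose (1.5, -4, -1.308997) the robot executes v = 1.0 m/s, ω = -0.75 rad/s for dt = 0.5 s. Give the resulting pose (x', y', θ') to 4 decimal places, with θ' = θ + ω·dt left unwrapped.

θ' = -1.3090 + -0.75·0.5 = -1.6840
R = v/ω = 1.0/-0.75 = -1.3333
x' = 1.5 + -1.3333·(sin -1.6840 − sin -1.3090) = 1.5369
y' = -4 − -1.3333·(cos -1.6840 − cos -1.3090) = -4.4957

(1.5369, -4.4957, -1.6840)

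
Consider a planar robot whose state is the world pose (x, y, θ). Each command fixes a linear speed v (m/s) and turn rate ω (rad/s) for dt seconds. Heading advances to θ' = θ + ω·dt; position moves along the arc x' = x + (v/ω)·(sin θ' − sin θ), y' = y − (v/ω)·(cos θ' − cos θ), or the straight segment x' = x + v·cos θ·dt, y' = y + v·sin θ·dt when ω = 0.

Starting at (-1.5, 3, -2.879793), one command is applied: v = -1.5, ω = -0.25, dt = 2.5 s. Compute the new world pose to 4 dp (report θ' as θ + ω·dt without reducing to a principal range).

(2.1845, 2.8130, -3.5048)

θ' = -2.8798 + -0.25·2.5 = -3.5048
R = v/ω = -1.5/-0.25 = 6.0000
x' = -1.5 + 6.0000·(sin -3.5048 − sin -2.8798) = 2.1845
y' = 3 − 6.0000·(cos -3.5048 − cos -2.8798) = 2.8130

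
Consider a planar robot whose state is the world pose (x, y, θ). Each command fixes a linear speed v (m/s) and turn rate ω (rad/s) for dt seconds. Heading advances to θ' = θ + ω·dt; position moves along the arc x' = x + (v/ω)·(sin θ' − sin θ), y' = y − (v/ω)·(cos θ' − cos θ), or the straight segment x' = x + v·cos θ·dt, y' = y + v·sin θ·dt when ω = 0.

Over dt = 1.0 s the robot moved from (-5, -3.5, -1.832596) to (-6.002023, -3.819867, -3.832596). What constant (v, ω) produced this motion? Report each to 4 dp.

v = 1.2500, ω = -2.0000

Δθ = -3.832596 − -1.832596 = -2.000000
ω = Δθ/dt = -2.000000/1.0 = -2.0000
R = Δx/(sin θ' − sin θ) = -0.6250
v = R·ω = -0.6250·-2.0000 = 1.2500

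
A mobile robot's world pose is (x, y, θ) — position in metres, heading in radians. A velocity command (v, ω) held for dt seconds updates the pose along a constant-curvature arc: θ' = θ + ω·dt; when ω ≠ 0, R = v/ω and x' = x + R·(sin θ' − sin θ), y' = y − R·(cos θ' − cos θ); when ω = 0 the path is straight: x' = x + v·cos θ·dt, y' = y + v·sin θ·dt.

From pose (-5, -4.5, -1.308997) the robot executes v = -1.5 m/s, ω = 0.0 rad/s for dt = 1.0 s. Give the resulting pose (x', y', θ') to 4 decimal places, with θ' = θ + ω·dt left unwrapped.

(-5.3882, -3.0511, -1.3090)

θ' = -1.3090 + 0.0·1.0 = -1.3090
ω = 0 → straight: x' = -5 + -1.5·cos(-1.3090)·1.0 = -5.3882
y' = -4.5 + -1.5·sin(-1.3090)·1.0 = -3.0511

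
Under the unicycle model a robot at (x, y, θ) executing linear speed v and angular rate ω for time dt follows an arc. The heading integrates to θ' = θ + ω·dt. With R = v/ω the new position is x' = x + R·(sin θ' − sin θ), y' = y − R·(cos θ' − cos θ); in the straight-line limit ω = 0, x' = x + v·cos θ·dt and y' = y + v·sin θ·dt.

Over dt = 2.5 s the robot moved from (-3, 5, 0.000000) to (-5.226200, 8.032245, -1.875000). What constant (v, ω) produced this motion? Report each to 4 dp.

Δθ = -1.875000 − 0.000000 = -1.875000
ω = Δθ/dt = -1.875000/2.5 = -0.7500
R = −Δy/(cos θ' − cos θ) = 2.3333
v = R·ω = 2.3333·-0.7500 = -1.7500

v = -1.7500, ω = -0.7500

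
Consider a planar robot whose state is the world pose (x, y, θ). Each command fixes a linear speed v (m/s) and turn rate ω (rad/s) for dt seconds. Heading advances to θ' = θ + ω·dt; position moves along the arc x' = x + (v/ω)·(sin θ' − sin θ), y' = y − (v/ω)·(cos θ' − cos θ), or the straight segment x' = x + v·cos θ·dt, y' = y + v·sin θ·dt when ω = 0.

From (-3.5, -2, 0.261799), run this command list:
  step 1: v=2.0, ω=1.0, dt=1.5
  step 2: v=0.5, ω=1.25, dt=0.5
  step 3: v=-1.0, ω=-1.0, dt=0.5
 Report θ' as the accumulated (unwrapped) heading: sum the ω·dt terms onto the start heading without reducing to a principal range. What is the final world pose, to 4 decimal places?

step 1: θ'=1.7618 (R=2.0000) → pose (-2.0540, 0.3115, 1.7618)
step 2: θ'=2.3868 (R=0.4000) → pose (-2.1727, 0.5270, 2.3868)
step 3: θ'=1.8868 (R=1.0000) → pose (-1.9073, 0.1093, 1.8868)

(-1.9073, 0.1093, 1.8868)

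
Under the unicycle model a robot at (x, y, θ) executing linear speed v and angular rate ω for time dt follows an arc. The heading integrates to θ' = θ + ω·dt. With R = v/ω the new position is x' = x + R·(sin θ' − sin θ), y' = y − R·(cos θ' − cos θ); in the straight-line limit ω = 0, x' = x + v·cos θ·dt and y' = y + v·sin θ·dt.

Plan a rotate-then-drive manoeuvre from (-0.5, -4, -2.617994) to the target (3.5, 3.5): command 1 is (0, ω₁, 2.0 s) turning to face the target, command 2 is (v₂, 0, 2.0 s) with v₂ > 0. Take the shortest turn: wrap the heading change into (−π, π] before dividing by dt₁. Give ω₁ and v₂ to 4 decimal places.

ω₁ = -1.2922, v₂ = 4.2500

heading to target = atan2(3.5−-4, 3.5−-0.5) = 1.0808
Δθ = wrap(1.0808 − -2.6180) = -2.5844; ω₁ = Δθ/dt₁ = -1.2922
distance = √((3.5−-0.5)² + (3.5−-4)²) = 8.5000; v₂ = distance/dt₂ = 4.2500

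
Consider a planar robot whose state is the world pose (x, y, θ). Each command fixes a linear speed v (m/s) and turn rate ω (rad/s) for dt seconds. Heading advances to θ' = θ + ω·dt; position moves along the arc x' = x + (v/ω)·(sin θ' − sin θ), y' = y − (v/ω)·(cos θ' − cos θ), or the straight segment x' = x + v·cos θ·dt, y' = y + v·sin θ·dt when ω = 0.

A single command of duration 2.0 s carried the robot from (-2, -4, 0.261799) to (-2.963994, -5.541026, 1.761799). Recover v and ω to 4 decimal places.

Δθ = 1.761799 − 0.261799 = 1.500000
ω = Δθ/dt = 1.500000/2.0 = 0.7500
R = −Δy/(cos θ' − cos θ) = -1.3333
v = R·ω = -1.3333·0.7500 = -1.0000

v = -1.0000, ω = 0.7500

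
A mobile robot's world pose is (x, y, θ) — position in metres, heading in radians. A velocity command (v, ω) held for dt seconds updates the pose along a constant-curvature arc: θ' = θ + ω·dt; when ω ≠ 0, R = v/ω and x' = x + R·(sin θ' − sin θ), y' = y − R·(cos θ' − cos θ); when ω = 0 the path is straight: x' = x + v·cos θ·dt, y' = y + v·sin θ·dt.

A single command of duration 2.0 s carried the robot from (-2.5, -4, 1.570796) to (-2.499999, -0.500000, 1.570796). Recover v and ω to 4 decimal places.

Δθ = 1.570796 − 1.570796 = 0.000000
ω = Δθ/dt = 0.000000/2.0 = 0.0000
ω = 0 → v = (Δx·cos θ + Δy·sin θ)/dt = 1.7500

v = 1.7500, ω = 0.0000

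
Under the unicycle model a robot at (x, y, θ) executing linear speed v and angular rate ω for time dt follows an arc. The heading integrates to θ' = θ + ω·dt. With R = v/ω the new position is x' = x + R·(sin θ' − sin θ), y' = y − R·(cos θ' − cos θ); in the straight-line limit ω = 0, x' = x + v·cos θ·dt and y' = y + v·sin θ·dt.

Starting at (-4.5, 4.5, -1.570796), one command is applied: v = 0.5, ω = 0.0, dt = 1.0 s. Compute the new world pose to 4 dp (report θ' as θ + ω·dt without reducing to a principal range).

(-4.5000, 4.0000, -1.5708)

θ' = -1.5708 + 0.0·1.0 = -1.5708
ω = 0 → straight: x' = -4.5 + 0.5·cos(-1.5708)·1.0 = -4.5000
y' = 4.5 + 0.5·sin(-1.5708)·1.0 = 4.0000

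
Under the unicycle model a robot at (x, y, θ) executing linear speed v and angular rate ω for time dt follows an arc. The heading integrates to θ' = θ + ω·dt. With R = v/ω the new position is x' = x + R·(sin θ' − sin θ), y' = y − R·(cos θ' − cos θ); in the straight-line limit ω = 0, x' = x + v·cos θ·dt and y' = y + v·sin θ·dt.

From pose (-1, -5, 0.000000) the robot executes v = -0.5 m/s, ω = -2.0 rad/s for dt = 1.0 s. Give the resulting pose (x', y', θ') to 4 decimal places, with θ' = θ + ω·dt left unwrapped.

θ' = 0.0000 + -2.0·1.0 = -2.0000
R = v/ω = -0.5/-2.0 = 0.2500
x' = -1 + 0.2500·(sin -2.0000 − sin 0.0000) = -1.2273
y' = -5 − 0.2500·(cos -2.0000 − cos 0.0000) = -4.6460

(-1.2273, -4.6460, -2.0000)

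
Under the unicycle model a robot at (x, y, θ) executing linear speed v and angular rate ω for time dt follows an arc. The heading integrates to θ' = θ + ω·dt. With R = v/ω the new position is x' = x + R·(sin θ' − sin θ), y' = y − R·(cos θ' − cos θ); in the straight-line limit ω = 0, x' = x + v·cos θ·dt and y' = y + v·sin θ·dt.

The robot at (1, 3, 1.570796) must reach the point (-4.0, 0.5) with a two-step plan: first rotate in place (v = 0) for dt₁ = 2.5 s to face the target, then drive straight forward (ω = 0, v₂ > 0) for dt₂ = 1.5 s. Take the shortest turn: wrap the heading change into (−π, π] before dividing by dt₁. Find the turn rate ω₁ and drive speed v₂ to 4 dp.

ω₁ = 0.8138, v₂ = 3.7268

heading to target = atan2(0.5−3, -4−1) = -2.6779
Δθ = wrap(-2.6779 − 1.5708) = 2.0344; ω₁ = Δθ/dt₁ = 0.8138
distance = √((-4−1)² + (0.5−3)²) = 5.5902; v₂ = distance/dt₂ = 3.7268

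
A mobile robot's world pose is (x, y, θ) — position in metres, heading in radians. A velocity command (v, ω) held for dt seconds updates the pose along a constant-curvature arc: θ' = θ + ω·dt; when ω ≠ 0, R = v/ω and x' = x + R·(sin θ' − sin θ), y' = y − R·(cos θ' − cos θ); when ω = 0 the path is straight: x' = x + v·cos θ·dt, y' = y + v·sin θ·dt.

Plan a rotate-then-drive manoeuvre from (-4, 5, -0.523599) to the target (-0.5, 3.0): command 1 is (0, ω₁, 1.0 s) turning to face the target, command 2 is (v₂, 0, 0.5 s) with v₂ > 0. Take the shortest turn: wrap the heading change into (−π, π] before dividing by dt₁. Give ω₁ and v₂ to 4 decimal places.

heading to target = atan2(3−5, -0.5−-4) = -0.5191
Δθ = wrap(-0.5191 − -0.5236) = 0.0045; ω₁ = Δθ/dt₁ = 0.0045
distance = √((-0.5−-4)² + (3−5)²) = 4.0311; v₂ = distance/dt₂ = 8.0623

ω₁ = 0.0045, v₂ = 8.0623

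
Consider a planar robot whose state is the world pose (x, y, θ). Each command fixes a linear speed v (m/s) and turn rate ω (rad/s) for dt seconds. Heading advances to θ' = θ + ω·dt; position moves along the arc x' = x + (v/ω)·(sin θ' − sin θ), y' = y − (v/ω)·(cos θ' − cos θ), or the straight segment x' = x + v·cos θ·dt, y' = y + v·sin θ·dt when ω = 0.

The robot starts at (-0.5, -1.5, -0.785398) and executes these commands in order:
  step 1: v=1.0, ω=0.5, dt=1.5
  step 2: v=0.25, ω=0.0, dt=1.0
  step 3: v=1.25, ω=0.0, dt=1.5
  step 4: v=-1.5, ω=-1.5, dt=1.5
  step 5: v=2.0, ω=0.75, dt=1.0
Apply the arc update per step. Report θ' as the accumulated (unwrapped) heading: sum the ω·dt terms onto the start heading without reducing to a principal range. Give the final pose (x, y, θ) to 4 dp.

(1.5964, -2.3469, -1.5354)

step 1: θ'=-0.0354 (R=2.0000) → pose (0.8434, -2.0845, -0.0354)
step 2: θ'=-0.0354 (straight) → pose (1.0933, -2.0934, -0.0354)
step 3: θ'=-0.0354 (straight) → pose (2.9671, -2.1597, -0.0354)
step 4: θ'=-2.2854 (R=1.0000) → pose (2.2471, -0.5050, -2.2854)
step 5: θ'=-1.5354 (R=2.6667) → pose (1.5964, -2.3469, -1.5354)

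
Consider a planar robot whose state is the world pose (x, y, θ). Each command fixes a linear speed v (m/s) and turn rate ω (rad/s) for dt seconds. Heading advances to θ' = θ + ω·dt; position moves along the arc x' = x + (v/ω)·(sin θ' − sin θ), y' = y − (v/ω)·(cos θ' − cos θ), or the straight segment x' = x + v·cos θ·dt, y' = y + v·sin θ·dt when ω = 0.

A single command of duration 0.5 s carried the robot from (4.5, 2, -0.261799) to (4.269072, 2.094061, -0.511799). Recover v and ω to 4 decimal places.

v = -0.5000, ω = -0.5000

Δθ = -0.511799 − -0.261799 = -0.250000
ω = Δθ/dt = -0.250000/0.5 = -0.5000
R = Δx/(sin θ' − sin θ) = 1.0000
v = R·ω = 1.0000·-0.5000 = -0.5000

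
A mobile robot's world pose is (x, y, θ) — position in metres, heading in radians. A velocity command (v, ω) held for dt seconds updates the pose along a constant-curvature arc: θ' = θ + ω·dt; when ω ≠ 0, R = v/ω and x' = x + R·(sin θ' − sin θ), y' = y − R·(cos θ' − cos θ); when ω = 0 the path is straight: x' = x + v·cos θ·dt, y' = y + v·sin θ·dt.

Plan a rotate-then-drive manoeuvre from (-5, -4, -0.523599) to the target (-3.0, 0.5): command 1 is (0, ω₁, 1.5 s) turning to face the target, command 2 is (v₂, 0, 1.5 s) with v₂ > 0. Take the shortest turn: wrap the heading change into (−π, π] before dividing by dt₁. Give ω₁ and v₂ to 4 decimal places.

heading to target = atan2(0.5−-4, -3−-5) = 1.1526
Δθ = wrap(1.1526 − -0.5236) = 1.6762; ω₁ = Δθ/dt₁ = 1.1174
distance = √((-3−-5)² + (0.5−-4)²) = 4.9244; v₂ = distance/dt₂ = 3.2830

ω₁ = 1.1174, v₂ = 3.2830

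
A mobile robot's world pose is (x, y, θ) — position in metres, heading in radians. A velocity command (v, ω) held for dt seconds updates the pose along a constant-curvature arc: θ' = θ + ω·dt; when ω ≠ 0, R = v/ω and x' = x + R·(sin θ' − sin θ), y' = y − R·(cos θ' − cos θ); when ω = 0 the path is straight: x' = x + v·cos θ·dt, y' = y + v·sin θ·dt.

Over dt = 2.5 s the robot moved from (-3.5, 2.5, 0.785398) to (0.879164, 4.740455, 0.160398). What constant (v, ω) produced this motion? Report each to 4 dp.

Δθ = 0.160398 − 0.785398 = -0.625000
ω = Δθ/dt = -0.625000/2.5 = -0.2500
R = Δx/(sin θ' − sin θ) = -8.0000
v = R·ω = -8.0000·-0.2500 = 2.0000

v = 2.0000, ω = -0.2500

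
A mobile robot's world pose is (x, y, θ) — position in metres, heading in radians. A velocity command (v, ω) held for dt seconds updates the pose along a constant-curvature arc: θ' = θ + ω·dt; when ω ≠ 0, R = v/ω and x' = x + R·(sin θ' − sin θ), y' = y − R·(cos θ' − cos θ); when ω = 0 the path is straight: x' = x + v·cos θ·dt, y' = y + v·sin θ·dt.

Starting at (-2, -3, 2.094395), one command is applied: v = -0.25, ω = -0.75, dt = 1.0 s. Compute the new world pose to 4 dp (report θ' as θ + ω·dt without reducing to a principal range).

θ' = 2.0944 + -0.75·1.0 = 1.3444
R = v/ω = -0.25/-0.75 = 0.3333
x' = -2 + 0.3333·(sin 1.3444 − sin 2.0944) = -1.9638
y' = -3 − 0.3333·(cos 1.3444 − cos 2.0944) = -3.2415

(-1.9638, -3.2415, 1.3444)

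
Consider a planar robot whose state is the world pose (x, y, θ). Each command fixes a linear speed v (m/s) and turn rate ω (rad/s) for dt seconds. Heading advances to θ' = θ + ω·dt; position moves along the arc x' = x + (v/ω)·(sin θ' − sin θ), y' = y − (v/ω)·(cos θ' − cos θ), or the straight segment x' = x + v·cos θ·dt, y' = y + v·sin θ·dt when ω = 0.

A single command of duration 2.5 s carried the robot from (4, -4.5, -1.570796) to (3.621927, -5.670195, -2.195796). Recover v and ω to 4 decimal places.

v = 0.5000, ω = -0.2500

Δθ = -2.195796 − -1.570796 = -0.625000
ω = Δθ/dt = -0.625000/2.5 = -0.2500
R = −Δy/(cos θ' − cos θ) = -2.0000
v = R·ω = -2.0000·-0.2500 = 0.5000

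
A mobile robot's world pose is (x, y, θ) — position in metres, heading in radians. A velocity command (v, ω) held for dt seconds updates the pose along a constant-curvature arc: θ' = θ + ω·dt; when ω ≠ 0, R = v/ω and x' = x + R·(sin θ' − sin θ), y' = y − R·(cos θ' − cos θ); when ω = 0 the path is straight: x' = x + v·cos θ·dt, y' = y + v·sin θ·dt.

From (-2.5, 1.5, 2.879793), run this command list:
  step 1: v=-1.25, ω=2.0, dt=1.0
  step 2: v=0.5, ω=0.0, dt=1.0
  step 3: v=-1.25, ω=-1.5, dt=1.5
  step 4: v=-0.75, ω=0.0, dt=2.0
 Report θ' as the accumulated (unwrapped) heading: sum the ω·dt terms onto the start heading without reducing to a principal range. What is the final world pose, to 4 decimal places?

step 1: θ'=4.8798 (R=-0.6250) → pose (-1.7220, 2.2078, 4.8798)
step 2: θ'=4.8798 (straight) → pose (-1.6387, 1.7148, 4.8798)
step 3: θ'=2.6298 (R=0.8333) → pose (-0.4089, 2.5802, 2.6298)
step 4: θ'=2.6298 (straight) → pose (0.8989, 1.8456, 2.6298)

(0.8989, 1.8456, 2.6298)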